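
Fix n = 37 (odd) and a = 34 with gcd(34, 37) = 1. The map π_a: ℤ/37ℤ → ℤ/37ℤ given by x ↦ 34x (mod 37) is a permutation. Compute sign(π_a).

+1

Orbit of 1 under x↦34x: [1, 34, 9, 10, 7, 16, 26]… (length divides ord_37(34)).
Decompose π into cycles: lengths [9, 9, 9, 9, 1] (5 cycles, including the fixed point 0).
Σ(ℓ_i−1) = 37−5 = 32; sign = (−1)^32 = +1.
Zolotarev: (34|37) = +1, matching the cycle-count sign.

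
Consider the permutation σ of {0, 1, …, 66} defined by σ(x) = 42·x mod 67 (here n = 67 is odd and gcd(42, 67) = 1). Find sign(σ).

Start at x=25: 25 → 45 → 14 → 52 → 40 → 5 → 9 → … (one orbit).
Decompose π into cycles: lengths [22, 22, 22, 1] (4 cycles, including the fixed point 0).
Σ(ℓ_i−1) = 67−4 = 63; sign = (−1)^63 = -1.
The Jacobi symbol (42|67) = -1 (Zolotarev) agrees.

-1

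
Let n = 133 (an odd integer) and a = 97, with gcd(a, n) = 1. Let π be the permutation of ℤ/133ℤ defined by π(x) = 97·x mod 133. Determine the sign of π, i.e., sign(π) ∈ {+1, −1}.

Trace 85: π^k(85) = [85, 132, 36, 34, 106, 41, 120] for k=0..6.
π_97 has 11 disjoint cycles with lengths [18, 18, 18, 18, 18, 18, 18, 2, 2, 2, 1] on {0,…,132}.
sign(π) = (−1)^{n − #cycles} = (−1)^{133−11} = (−1)^122 = +1.
Check: (97/133) = +1 by Zolotarev.

+1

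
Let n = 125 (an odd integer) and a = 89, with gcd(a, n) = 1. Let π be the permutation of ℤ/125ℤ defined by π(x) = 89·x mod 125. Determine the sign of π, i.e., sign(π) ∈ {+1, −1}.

Start at x=44: 44 → 41 → 24 → 11 → 104 → 6 → 34 → … (one orbit).
The orbit structure of x ↦ 89x mod 125: 7 orbits of sizes [50, 50, 10, 10, 2, 2, 1].
125 − 7 = 118 transpositions; sign(π) = (−1)^118 = +1.

+1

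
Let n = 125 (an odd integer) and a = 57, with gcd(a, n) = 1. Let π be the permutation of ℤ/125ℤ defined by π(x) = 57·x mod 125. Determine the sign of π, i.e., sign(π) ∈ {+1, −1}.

-1

Orbit of 124 under x↦57x: [124, 68, 1, 57]… (length divides ord_125(57)).
Cycle type of π: 4×31 + 1; total 32 cycles.
Σ(ℓ_i−1) = 125−32 = 93; sign = (−1)^93 = -1.
Via Zolotarev, sign(π_{57}) = (57|125) = -1.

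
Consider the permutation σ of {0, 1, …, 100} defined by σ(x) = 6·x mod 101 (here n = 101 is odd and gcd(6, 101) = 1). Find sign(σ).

Trace 14: π^k(14) = [14, 84, 100, 95, 65, 87, 17] for k=0..6.
11 cycles of lengths [10, 10, 10, 10, 10, 10, 10, 10, 10, 10, 1].
n − c = 101 − 11 = 90; sign = (−1)^90 = +1.

+1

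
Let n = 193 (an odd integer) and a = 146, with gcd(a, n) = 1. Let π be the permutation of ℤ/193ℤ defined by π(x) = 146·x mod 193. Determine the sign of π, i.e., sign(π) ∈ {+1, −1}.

Start at x=41: 41 → 3 → 52 → 65 → 33 → 186 → 136 → … (one orbit).
Decompose π into cycles: lengths [192, 1] (2 cycles, including the fixed point 0).
With 2 cycles on 193 points, sign = (−1)^{193−2} = -1.
Via Zolotarev, sign(π_{146}) = (146|193) = -1.

-1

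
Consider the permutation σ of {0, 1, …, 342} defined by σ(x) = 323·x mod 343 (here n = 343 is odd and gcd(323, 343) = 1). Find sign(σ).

+1

Trace 92: π^k(92) = [92, 218, 99, 78, 155, 330, 260] for k=0..6.
The orbit structure of x ↦ 323x mod 343: 19 orbits of sizes [49, 49, 49, 49, 49, 49, 7, 7, 7, 7, 7, 7, 1, 1, 1, 1, 1, 1, 1].
With 19 cycles on 343 points, sign = (−1)^{343−19} = +1.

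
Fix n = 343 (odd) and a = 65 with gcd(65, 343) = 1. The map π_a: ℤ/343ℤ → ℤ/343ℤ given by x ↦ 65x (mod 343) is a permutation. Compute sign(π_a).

Start at x=53: 53 → 15 → 289 → 263 → 288 → 198 → 179 → … (one orbit).
Cycle type of π: 147×2 + 21×2 + 3×2 + 1; total 7 cycles.
Σ(ℓ_i−1) = 343−7 = 336; sign = (−1)^336 = +1.
Via Zolotarev, sign(π_{65}) = (65|343) = +1.

+1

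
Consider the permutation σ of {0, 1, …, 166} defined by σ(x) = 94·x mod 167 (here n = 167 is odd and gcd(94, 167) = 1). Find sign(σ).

Orbit of 14 under x↦94x: [14, 147, 124, 133, 144, 9, 11]… (length divides ord_167(94)).
Cycle type of π: 83×2 + 1; total 3 cycles.
Σ(ℓ_i−1) = 167−3 = 164; sign = (−1)^164 = +1.

+1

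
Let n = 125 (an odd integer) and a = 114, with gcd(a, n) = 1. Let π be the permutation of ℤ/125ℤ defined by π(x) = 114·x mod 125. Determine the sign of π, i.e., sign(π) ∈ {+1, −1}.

Start at x=84: 84 → 76 → 39 → 71 → 94 → 91 → 124 → … (one orbit).
π_114 has 7 disjoint cycles with lengths [50, 50, 10, 10, 2, 2, 1] on {0,…,124}.
n − c = 125 − 7 = 118; sign = (−1)^118 = +1.
Check: (114/125) = +1 by Zolotarev.

+1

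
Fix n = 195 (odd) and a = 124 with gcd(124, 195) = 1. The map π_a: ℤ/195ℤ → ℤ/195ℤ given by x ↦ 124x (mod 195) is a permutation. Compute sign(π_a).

-1

Trace 16: π^k(16) = [16, 34, 121, 184, 1, 124, 166] for k=0..6.
24 cycles of lengths [12, 12, 12, 12, 12, 12, 12, 12, 12, 12, 12, 12, 12, 12, 12, 2, 2, 2, 2, 2, 2, 1, 1, 1].
195 − 24 = 171 transpositions; sign(π) = (−1)^171 = -1.
Via Zolotarev, sign(π_{124}) = (124|195) = -1.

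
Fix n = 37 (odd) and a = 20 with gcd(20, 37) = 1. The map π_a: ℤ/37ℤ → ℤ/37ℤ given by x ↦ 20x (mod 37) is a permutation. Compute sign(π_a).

-1

Orbit of 15 under x↦20x: [15, 4, 6, 9, 32, 11, 35]… (length divides ord_37(20)).
Decompose π into cycles: lengths [36, 1] (2 cycles, including the fixed point 0).
sign(π) = (−1)^{n − #cycles} = (−1)^{37−2} = (−1)^35 = -1.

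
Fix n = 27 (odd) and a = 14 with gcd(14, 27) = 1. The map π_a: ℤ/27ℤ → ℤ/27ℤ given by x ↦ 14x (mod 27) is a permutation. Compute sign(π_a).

-1

Orbit of 17 under x↦14x: [17, 22, 11, 19, 23, 25, 26]… (length divides ord_27(14)).
Decompose π into cycles: lengths [18, 6, 2, 1] (4 cycles, including the fixed point 0).
27 − 4 = 23 transpositions; sign(π) = (−1)^23 = -1.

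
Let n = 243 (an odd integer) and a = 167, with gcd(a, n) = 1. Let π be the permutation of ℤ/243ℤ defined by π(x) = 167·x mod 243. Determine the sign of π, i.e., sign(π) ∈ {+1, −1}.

Start at x=125: 125 → 220 → 47 → 73 → 41 → 43 → 134 → … (one orbit).
The orbit structure of x ↦ 167x mod 243: 6 orbits of sizes [162, 54, 18, 6, 2, 1].
6 cycles on 243: each ℓ→(−1)^(ℓ−1), product (−1)^237 = -1.

-1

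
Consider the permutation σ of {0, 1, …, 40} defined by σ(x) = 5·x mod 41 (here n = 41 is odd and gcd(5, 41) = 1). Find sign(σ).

+1

Orbit of 18 under x↦5x: [18, 8, 40, 36, 16, 39, 31]… (length divides ord_41(5)).
The orbit structure of x ↦ 5x mod 41: 3 orbits of sizes [20, 20, 1].
sign(π) = (−1)^{n − #cycles} = (−1)^{41−3} = (−1)^38 = +1.
Zolotarev: (5|41) = +1, matching the cycle-count sign.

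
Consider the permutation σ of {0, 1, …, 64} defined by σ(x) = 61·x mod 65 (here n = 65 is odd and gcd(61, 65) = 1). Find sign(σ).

Orbit of 1 under x↦61x: [1, 61, 16]… (length divides ord_65(61)).
25 cycles of lengths [3, 3, 3, 3, 3, 3, 3, 3, 3, 3, 3, 3, 3, 3, 3, 3, 3, 3, 3, 3, 1, 1, 1, 1, 1].
With 25 cycles on 65 points, sign = (−1)^{65−25} = +1.

+1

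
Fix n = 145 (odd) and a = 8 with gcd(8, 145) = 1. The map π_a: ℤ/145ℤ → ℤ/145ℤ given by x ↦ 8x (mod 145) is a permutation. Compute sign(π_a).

Trace 18: π^k(18) = [18, 144, 137, 81, 68, 109, 2] for k=0..6.
Decompose π into cycles: lengths [28, 28, 28, 28, 28, 4, 1] (7 cycles, including the fixed point 0).
7 cycles on 145: each ℓ→(−1)^(ℓ−1), product (−1)^138 = +1.

+1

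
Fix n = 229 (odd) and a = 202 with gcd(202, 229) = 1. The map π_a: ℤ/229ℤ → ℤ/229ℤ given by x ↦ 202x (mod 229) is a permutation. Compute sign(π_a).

+1

Orbit of 61 under x↦202x: [61, 185, 43, 213, 203, 15, 53]… (length divides ord_229(202)).
Cycle type of π: 38×6 + 1; total 7 cycles.
7 cycles on 229: each ℓ→(−1)^(ℓ−1), product (−1)^222 = +1.
(202|229)_J = +1 (Zolotarev's lemma cross-check).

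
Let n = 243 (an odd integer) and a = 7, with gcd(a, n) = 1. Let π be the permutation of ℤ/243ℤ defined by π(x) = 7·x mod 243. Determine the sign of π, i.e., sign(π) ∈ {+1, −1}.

+1

Orbit of 124 under x↦7x: [124, 139, 1, 7, 49, 100, 214]… (length divides ord_243(7)).
Cycle type of π: 81×2 + 27×2 + 9×2 + 3×2 + 1×3; total 11 cycles.
11 cycles on 243: each ℓ→(−1)^(ℓ−1), product (−1)^232 = +1.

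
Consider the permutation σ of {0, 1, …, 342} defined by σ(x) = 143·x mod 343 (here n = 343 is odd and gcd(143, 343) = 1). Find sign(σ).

-1

Trace 20: π^k(20) = [20, 116, 124, 239, 220, 247, 335] for k=0..6.
Decompose π into cycles: lengths [294, 42, 6, 1] (4 cycles, including the fixed point 0).
4 cycles on 343: each ℓ→(−1)^(ℓ−1), product (−1)^339 = -1.
Check: (143/343) = -1 by Zolotarev.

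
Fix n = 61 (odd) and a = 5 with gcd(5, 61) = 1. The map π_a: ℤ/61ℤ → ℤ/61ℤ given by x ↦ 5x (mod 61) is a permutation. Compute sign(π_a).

+1

Start at x=5: 5 → 25 → 3 → 15 → 14 → 9 → 45 → … (one orbit).
π_5 has 3 disjoint cycles with lengths [30, 30, 1] on {0,…,60}.
sign(π) = (−1)^{n − #cycles} = (−1)^{61−3} = (−1)^58 = +1.
Zolotarev: (5|61) = +1, matching the cycle-count sign.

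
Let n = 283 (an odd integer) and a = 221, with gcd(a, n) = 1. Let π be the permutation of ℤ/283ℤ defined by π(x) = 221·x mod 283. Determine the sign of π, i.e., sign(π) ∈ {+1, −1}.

Trace 71: π^k(71) = [71, 126, 112, 131, 85, 107, 158] for k=0..6.
2 cycles of lengths [282, 1].
sign(π) = (−1)^{n − #cycles} = (−1)^{283−2} = (−1)^281 = -1.
Zolotarev: (221|283) = -1, matching the cycle-count sign.

-1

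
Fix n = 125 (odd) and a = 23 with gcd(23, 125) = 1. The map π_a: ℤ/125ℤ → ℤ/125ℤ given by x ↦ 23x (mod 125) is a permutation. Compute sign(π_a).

-1

Start at x=24: 24 → 52 → 71 → 8 → 59 → 107 → 86 → … (one orbit).
Decompose π into cycles: lengths [100, 20, 4, 1] (4 cycles, including the fixed point 0).
4 cycles on 125: each ℓ→(−1)^(ℓ−1), product (−1)^121 = -1.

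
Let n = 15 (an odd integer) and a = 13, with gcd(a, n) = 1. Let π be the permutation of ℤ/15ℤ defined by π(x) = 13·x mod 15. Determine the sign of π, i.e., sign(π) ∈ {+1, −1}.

Start at x=13: 13 → 4 → 7 → 1 → 13 (one orbit).
6 cycles of lengths [4, 4, 4, 1, 1, 1].
15 − 6 = 9 transpositions; sign(π) = (−1)^9 = -1.
Via Zolotarev, sign(π_{13}) = (13|15) = -1.

-1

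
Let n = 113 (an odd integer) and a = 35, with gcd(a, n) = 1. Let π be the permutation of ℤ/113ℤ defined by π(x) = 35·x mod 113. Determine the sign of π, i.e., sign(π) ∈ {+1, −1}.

-1

Start at x=73: 73 → 69 → 42 → 1 → 35 → 95 → 48 → … (one orbit).
Cycle type of π: 16×7 + 1; total 8 cycles.
n − c = 113 − 8 = 105; sign = (−1)^105 = -1.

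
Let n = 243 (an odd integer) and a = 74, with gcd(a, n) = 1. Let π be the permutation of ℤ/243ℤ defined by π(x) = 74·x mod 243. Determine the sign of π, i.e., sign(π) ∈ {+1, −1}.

Trace 106: π^k(106) = [106, 68, 172, 92, 4, 53, 34] for k=0..6.
Cycle lengths of π_74 on ℤ/243ℤ: [162, 54, 18, 6, 2, 1]; 6 cycles in total.
243 − 6 = 237 transpositions; sign(π) = (−1)^237 = -1.

-1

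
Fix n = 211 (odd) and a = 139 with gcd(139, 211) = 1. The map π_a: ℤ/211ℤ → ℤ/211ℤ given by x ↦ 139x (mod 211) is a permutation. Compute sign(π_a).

+1

Orbit of 193 under x↦139x: [193, 30, 161, 13, 119, 83, 143]… (length divides ord_211(139)).
The orbit structure of x ↦ 139x mod 211: 3 orbits of sizes [105, 105, 1].
n − c = 211 − 3 = 208; sign = (−1)^208 = +1.
Via Zolotarev, sign(π_{139}) = (139|211) = +1.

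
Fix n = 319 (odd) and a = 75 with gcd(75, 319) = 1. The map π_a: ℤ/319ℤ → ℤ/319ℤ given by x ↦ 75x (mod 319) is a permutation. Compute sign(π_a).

-1

Orbit of 115 under x↦75x: [115, 12, 262, 191, 289, 302, 1]… (length divides ord_319(75)).
The orbit structure of x ↦ 75x mod 319: 24 orbits of sizes [20, 20, 20, 20, 20, 20, 20, 20, 20, 20, 20, 20, 20, 20, 5, 5, 4, 4, 4, 4, 4, 4, 4, 1].
Σ(ℓ_i−1) = 319−24 = 295; sign = (−1)^295 = -1.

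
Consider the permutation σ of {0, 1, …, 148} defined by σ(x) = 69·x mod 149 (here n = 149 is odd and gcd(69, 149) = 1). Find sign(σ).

Orbit of 25 under x↦69x: [25, 86, 123, 143, 33, 42, 67]… (length divides ord_149(69)).
Cycle lengths of π_69 on ℤ/149ℤ: [74, 74, 1]; 3 cycles in total.
3 cycles on 149: each ℓ→(−1)^(ℓ−1), product (−1)^146 = +1.
Via Zolotarev, sign(π_{69}) = (69|149) = +1.

+1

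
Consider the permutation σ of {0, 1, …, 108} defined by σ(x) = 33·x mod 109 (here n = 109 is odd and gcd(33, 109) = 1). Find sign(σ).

Start at x=76: 76 → 1 → 33 → 108 → 76 (one orbit).
The orbit structure of x ↦ 33x mod 109: 28 orbits of sizes [4, 4, 4, 4, 4, 4, 4, 4, 4, 4, 4, 4, 4, 4, 4, 4, 4, 4, 4, 4, 4, 4, 4, 4, 4, 4, 4, 1].
Σ(ℓ_i−1) = 109−28 = 81; sign = (−1)^81 = -1.

-1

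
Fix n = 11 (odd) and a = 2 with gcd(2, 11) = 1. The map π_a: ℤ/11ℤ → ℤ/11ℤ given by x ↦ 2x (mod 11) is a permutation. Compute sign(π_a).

Orbit of 2 under x↦2x: [2, 4, 8, 5, 10, 9, 7]… (length divides ord_11(2)).
Cycle type of π: 10 + 1; total 2 cycles.
With 2 cycles on 11 points, sign = (−1)^{11−2} = -1.
Via Zolotarev, sign(π_{2}) = (2|11) = -1.

-1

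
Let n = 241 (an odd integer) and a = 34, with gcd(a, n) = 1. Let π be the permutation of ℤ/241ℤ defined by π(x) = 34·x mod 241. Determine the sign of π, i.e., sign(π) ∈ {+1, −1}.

-1

Trace 216: π^k(216) = [216, 114, 20, 198, 225, 179, 61] for k=0..6.
Cycle type of π: 240 + 1; total 2 cycles.
sign(π) = (−1)^{n − #cycles} = (−1)^{241−2} = (−1)^239 = -1.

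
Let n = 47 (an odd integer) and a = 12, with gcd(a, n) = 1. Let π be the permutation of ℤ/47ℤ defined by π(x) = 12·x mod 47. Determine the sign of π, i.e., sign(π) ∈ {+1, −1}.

+1

Orbit of 6 under x↦12x: [6, 25, 18, 28, 7, 37, 21]… (length divides ord_47(12)).
Cycle lengths of π_12 on ℤ/47ℤ: [23, 23, 1]; 3 cycles in total.
sign(π) = (−1)^{n − #cycles} = (−1)^{47−3} = (−1)^44 = +1.
Check: (12/47) = +1 by Zolotarev.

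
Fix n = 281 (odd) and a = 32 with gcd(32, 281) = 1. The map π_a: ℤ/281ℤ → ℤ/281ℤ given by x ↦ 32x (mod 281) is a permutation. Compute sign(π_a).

+1

Trace 172: π^k(172) = [172, 165, 222, 79, 280, 249, 100] for k=0..6.
Decompose π into cycles: lengths [14, 14, 14, 14, 14, 14, 14, 14, 14, 14, 14, 14, 14, 14, 14, 14, 14, 14, 14, 14, 1] (21 cycles, including the fixed point 0).
With 21 cycles on 281 points, sign = (−1)^{281−21} = +1.
Check: (32/281) = +1 by Zolotarev.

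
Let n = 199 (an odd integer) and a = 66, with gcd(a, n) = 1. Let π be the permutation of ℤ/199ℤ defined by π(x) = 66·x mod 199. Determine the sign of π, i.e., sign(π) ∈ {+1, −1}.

Trace 14: π^k(14) = [14, 128, 90, 169, 10, 63, 178] for k=0..6.
3 cycles of lengths [99, 99, 1].
With 3 cycles on 199 points, sign = (−1)^{199−3} = +1.
Via Zolotarev, sign(π_{66}) = (66|199) = +1.

+1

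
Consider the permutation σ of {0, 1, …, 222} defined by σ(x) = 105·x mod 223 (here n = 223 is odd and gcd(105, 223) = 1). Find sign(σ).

+1

Trace 33: π^k(33) = [33, 120, 112, 164, 49, 16, 119] for k=0..6.
Cycle lengths of π_105 on ℤ/223ℤ: [37, 37, 37, 37, 37, 37, 1]; 7 cycles in total.
7 cycles on 223: each ℓ→(−1)^(ℓ−1), product (−1)^216 = +1.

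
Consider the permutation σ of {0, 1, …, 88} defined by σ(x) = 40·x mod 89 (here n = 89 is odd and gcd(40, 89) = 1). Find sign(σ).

Orbit of 21 under x↦40x: [21, 39, 47, 11, 84, 67, 10]… (length divides ord_89(40)).
π_40 has 3 disjoint cycles with lengths [44, 44, 1] on {0,…,88}.
n − c = 89 − 3 = 86; sign = (−1)^86 = +1.
Check: (40/89) = +1 by Zolotarev.

+1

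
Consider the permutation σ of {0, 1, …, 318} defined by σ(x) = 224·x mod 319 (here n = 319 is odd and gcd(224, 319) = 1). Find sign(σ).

-1

Start at x=213: 213 → 181 → 31 → 245 → 12 → 136 → 159 → … (one orbit).
Decompose π into cycles: lengths [140, 140, 28, 5, 5, 1] (6 cycles, including the fixed point 0).
6 cycles on 319: each ℓ→(−1)^(ℓ−1), product (−1)^313 = -1.
Check: (224/319) = -1 by Zolotarev.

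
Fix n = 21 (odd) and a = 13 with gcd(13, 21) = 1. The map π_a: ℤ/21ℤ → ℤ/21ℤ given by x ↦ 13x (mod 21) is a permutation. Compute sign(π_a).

-1

Start at x=1: 1 → 13 → 1 (one orbit).
12 cycles of lengths [2, 2, 2, 2, 2, 2, 2, 2, 2, 1, 1, 1].
With 12 cycles on 21 points, sign = (−1)^{21−12} = -1.
Check: (13/21) = -1 by Zolotarev.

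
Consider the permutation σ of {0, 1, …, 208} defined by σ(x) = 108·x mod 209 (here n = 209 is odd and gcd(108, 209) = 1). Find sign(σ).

Trace 146: π^k(146) = [146, 93, 12, 42, 147, 201, 181] for k=0..6.
6 cycles of lengths [90, 90, 18, 5, 5, 1].
sign(π) = (−1)^{n − #cycles} = (−1)^{209−6} = (−1)^203 = -1.
The Jacobi symbol (108|209) = -1 (Zolotarev) agrees.

-1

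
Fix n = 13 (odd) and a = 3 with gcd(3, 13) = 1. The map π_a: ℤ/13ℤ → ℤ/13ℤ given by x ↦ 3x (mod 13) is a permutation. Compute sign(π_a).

+1

Orbit of 3 under x↦3x: [3, 9, 1]… (length divides ord_13(3)).
5 cycles of lengths [3, 3, 3, 3, 1].
With 5 cycles on 13 points, sign = (−1)^{13−5} = +1.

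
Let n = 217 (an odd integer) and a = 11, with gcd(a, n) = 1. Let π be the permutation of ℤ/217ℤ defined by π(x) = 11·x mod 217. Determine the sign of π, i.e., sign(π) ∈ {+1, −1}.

-1

Orbit of 29 under x↦11x: [29, 102, 37, 190, 137, 205, 85]… (length divides ord_217(11)).
10 cycles of lengths [30, 30, 30, 30, 30, 30, 30, 3, 3, 1].
Σ(ℓ_i−1) = 217−10 = 207; sign = (−1)^207 = -1.
Check: (11/217) = -1 by Zolotarev.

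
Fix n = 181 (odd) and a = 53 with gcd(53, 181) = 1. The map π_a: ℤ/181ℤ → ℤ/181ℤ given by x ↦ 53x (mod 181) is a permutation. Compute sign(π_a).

-1

Orbit of 151 under x↦53x: [151, 39, 76, 46, 85, 161, 26]… (length divides ord_181(53)).
The orbit structure of x ↦ 53x mod 181: 2 orbits of sizes [180, 1].
With 2 cycles on 181 points, sign = (−1)^{181−2} = -1.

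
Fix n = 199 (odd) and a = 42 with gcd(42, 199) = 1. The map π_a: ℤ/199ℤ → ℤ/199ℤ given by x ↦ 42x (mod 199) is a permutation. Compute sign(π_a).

-1

Start at x=144: 144 → 78 → 92 → 83 → 103 → 147 → 5 → … (one orbit).
π_42 has 4 disjoint cycles with lengths [66, 66, 66, 1] on {0,…,198}.
Σ(ℓ_i−1) = 199−4 = 195; sign = (−1)^195 = -1.
Zolotarev: (42|199) = -1, matching the cycle-count sign.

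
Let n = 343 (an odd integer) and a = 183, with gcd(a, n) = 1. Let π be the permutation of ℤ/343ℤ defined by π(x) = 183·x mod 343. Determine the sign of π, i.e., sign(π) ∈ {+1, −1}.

Start at x=64: 64 → 50 → 232 → 267 → 155 → 239 → 176 → … (one orbit).
Decompose π into cycles: lengths [49, 49, 49, 49, 49, 49, 7, 7, 7, 7, 7, 7, 1, 1, 1, 1, 1, 1, 1] (19 cycles, including the fixed point 0).
Σ(ℓ_i−1) = 343−19 = 324; sign = (−1)^324 = +1.
Check: (183/343) = +1 by Zolotarev.

+1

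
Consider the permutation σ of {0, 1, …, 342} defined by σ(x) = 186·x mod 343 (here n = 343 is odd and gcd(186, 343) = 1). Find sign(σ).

Start at x=288: 288 → 60 → 184 → 267 → 270 → 142 → 1 → … (one orbit).
Cycle lengths of π_186 on ℤ/343ℤ: [147, 147, 21, 21, 3, 3, 1]; 7 cycles in total.
n − c = 343 − 7 = 336; sign = (−1)^336 = +1.

+1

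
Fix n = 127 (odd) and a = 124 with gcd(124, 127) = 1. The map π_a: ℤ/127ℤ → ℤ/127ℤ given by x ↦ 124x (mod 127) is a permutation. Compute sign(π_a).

Trace 88: π^k(88) = [88, 117, 30, 37, 16, 79, 17] for k=0..6.
π_124 has 3 disjoint cycles with lengths [63, 63, 1] on {0,…,126}.
Σ(ℓ_i−1) = 127−3 = 124; sign = (−1)^124 = +1.
Zolotarev: (124|127) = +1, matching the cycle-count sign.

+1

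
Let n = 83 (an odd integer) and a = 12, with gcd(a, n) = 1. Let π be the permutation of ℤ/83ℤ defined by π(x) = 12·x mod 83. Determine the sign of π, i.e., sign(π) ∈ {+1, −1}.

Trace 7: π^k(7) = [7, 1, 12, 61, 68, 69, 81] for k=0..6.
Cycle lengths of π_12 on ℤ/83ℤ: [41, 41, 1]; 3 cycles in total.
With 3 cycles on 83 points, sign = (−1)^{83−3} = +1.

+1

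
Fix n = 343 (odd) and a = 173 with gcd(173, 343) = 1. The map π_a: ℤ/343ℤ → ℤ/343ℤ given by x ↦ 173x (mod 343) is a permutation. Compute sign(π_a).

Start at x=96: 96 → 144 → 216 → 324 → 143 → 43 → 236 → … (one orbit).
Cycle type of π: 294 + 42 + 6 + 1; total 4 cycles.
With 4 cycles on 343 points, sign = (−1)^{343−4} = -1.
The Jacobi symbol (173|343) = -1 (Zolotarev) agrees.

-1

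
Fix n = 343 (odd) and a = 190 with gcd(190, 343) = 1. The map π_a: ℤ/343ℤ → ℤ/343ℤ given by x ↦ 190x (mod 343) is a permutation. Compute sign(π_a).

Trace 260: π^k(260) = [260, 8, 148, 337, 232, 176, 169] for k=0..6.
Cycle lengths of π_190 on ℤ/343ℤ: [49, 49, 49, 49, 49, 49, 7, 7, 7, 7, 7, 7, 1, 1, 1, 1, 1, 1, 1]; 19 cycles in total.
sign(π) = (−1)^{n − #cycles} = (−1)^{343−19} = (−1)^324 = +1.
The Jacobi symbol (190|343) = +1 (Zolotarev) agrees.

+1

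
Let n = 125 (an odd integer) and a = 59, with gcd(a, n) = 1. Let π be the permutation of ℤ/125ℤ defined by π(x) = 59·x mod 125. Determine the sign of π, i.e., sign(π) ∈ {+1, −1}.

+1

Start at x=41: 41 → 44 → 96 → 39 → 51 → 9 → 31 → … (one orbit).
Decompose π into cycles: lengths [50, 50, 10, 10, 2, 2, 1] (7 cycles, including the fixed point 0).
sign(π) = (−1)^{n − #cycles} = (−1)^{125−7} = (−1)^118 = +1.
(59|125)_J = +1 (Zolotarev's lemma cross-check).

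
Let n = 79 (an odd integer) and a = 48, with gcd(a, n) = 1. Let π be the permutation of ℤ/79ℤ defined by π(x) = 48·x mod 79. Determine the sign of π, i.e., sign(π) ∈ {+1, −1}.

-1

Trace 6: π^k(6) = [6, 51, 78, 31, 66, 8, 68] for k=0..6.
Cycle lengths of π_48 on ℤ/79ℤ: [78, 1]; 2 cycles in total.
2 cycles on 79: each ℓ→(−1)^(ℓ−1), product (−1)^77 = -1.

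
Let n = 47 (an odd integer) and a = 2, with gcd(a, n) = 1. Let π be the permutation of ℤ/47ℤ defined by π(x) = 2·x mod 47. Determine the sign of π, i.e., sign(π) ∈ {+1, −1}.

Trace 21: π^k(21) = [21, 42, 37, 27, 7, 14, 28] for k=0..6.
π_2 has 3 disjoint cycles with lengths [23, 23, 1] on {0,…,46}.
47 − 3 = 44 transpositions; sign(π) = (−1)^44 = +1.
Zolotarev: (2|47) = +1, matching the cycle-count sign.

+1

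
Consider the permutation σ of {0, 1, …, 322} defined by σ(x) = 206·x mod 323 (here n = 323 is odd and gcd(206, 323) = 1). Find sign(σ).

Start at x=169: 169 → 253 → 115 → 111 → 256 → 87 → 157 → … (one orbit).
Cycle lengths of π_206 on ℤ/323ℤ: [72, 72, 72, 72, 9, 9, 8, 8, 1]; 9 cycles in total.
Σ(ℓ_i−1) = 323−9 = 314; sign = (−1)^314 = +1.
The Jacobi symbol (206|323) = +1 (Zolotarev) agrees.

+1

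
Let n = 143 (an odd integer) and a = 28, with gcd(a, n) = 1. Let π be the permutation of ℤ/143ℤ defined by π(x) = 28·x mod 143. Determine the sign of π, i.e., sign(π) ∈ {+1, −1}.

+1

Start at x=72: 72 → 14 → 106 → 108 → 21 → 16 → 19 → … (one orbit).
The orbit structure of x ↦ 28x mod 143: 5 orbits of sizes [60, 60, 12, 10, 1].
With 5 cycles on 143 points, sign = (−1)^{143−5} = +1.
Check: (28/143) = +1 by Zolotarev.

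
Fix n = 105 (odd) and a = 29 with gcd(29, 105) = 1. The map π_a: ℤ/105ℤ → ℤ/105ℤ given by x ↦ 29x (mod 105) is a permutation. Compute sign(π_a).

-1

Start at x=1: 1 → 29 → 1 (one orbit).
Cycle type of π: 2×49 + 1×7; total 56 cycles.
n − c = 105 − 56 = 49; sign = (−1)^49 = -1.
Zolotarev: (29|105) = -1, matching the cycle-count sign.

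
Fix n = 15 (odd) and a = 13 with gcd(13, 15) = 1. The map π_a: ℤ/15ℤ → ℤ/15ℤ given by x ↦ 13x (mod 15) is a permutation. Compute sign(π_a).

Orbit of 4 under x↦13x: [4, 7, 1, 13]… (length divides ord_15(13)).
π_13 has 6 disjoint cycles with lengths [4, 4, 4, 1, 1, 1] on {0,…,14}.
15 − 6 = 9 transpositions; sign(π) = (−1)^9 = -1.
Zolotarev: (13|15) = -1, matching the cycle-count sign.

-1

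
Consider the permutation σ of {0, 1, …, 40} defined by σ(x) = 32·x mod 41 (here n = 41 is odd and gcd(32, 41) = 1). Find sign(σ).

+1

Start at x=1: 1 → 32 → 40 → 9 → 1 (one orbit).
Decompose π into cycles: lengths [4, 4, 4, 4, 4, 4, 4, 4, 4, 4, 1] (11 cycles, including the fixed point 0).
n − c = 41 − 11 = 30; sign = (−1)^30 = +1.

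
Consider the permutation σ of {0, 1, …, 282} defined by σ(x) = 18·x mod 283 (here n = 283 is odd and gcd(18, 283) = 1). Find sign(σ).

Orbit of 213 under x↦18x: [213, 155, 243, 129, 58, 195, 114]… (length divides ord_283(18)).
Decompose π into cycles: lengths [282, 1] (2 cycles, including the fixed point 0).
2 cycles on 283: each ℓ→(−1)^(ℓ−1), product (−1)^281 = -1.

-1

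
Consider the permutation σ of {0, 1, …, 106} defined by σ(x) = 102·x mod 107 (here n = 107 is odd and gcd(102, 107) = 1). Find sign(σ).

Start at x=61: 61 → 16 → 27 → 79 → 33 → 49 → 76 → … (one orbit).
Cycle type of π: 53×2 + 1; total 3 cycles.
3 cycles on 107: each ℓ→(−1)^(ℓ−1), product (−1)^104 = +1.

+1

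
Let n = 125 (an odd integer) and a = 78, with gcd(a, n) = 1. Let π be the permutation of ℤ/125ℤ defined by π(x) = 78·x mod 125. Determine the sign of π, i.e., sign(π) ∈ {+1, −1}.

Trace 37: π^k(37) = [37, 11, 108, 49, 72, 116, 48] for k=0..6.
4 cycles of lengths [100, 20, 4, 1].
sign(π) = (−1)^{n − #cycles} = (−1)^{125−4} = (−1)^121 = -1.

-1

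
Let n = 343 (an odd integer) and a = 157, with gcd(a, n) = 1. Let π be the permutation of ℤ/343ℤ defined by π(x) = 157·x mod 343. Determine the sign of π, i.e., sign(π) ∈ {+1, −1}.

-1

Start at x=87: 87 → 282 → 27 → 123 → 103 → 50 → 304 → … (one orbit).
4 cycles of lengths [294, 42, 6, 1].
n − c = 343 − 4 = 339; sign = (−1)^339 = -1.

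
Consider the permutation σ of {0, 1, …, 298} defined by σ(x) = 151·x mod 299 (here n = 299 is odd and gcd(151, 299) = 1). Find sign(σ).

-1

Trace 105: π^k(105) = [105, 8, 12, 18, 27, 190, 285] for k=0..6.
Decompose π into cycles: lengths [44, 44, 44, 44, 44, 44, 11, 11, 4, 4, 4, 1] (12 cycles, including the fixed point 0).
n − c = 299 − 12 = 287; sign = (−1)^287 = -1.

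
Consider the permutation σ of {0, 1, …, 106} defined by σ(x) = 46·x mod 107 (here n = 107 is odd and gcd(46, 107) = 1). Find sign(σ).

Start at x=53: 53 → 84 → 12 → 17 → 33 → 20 → 64 → … (one orbit).
2 cycles of lengths [106, 1].
n − c = 107 − 2 = 105; sign = (−1)^105 = -1.

-1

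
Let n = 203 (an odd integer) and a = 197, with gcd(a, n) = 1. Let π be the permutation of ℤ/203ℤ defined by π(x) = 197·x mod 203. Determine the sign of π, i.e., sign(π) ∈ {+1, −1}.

Trace 78: π^k(78) = [78, 141, 169, 1, 197, 36, 190] for k=0..6.
Decompose π into cycles: lengths [7, 7, 7, 7, 7, 7, 7, 7, 7, 7, 7, 7, 7, 7, 7, 7, 7, 7, 7, 7, 7, 7, 7, 7, 7, 7, 7, 7, 1, 1, 1, 1, 1, 1, 1] (35 cycles, including the fixed point 0).
n − c = 203 − 35 = 168; sign = (−1)^168 = +1.

+1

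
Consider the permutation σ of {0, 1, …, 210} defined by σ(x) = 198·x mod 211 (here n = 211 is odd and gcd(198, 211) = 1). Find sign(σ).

Trace 42: π^k(42) = [42, 87, 135, 144, 27, 71, 132] for k=0..6.
π_198 has 4 disjoint cycles with lengths [70, 70, 70, 1] on {0,…,210}.
4 cycles on 211: each ℓ→(−1)^(ℓ−1), product (−1)^207 = -1.
The Jacobi symbol (198|211) = -1 (Zolotarev) agrees.

-1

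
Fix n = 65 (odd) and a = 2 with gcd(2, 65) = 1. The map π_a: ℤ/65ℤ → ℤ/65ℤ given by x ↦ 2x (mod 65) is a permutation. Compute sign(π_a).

Orbit of 64 under x↦2x: [64, 63, 61, 57, 49, 33, 1]… (length divides ord_65(2)).
π_2 has 7 disjoint cycles with lengths [12, 12, 12, 12, 12, 4, 1] on {0,…,64}.
7 cycles on 65: each ℓ→(−1)^(ℓ−1), product (−1)^58 = +1.
Check: (2/65) = +1 by Zolotarev.

+1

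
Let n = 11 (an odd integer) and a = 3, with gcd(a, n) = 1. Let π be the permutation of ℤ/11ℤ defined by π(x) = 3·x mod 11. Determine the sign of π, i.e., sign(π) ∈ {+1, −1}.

Trace 5: π^k(5) = [5, 4, 1, 3, 9] for k=0..4.
The orbit structure of x ↦ 3x mod 11: 3 orbits of sizes [5, 5, 1].
With 3 cycles on 11 points, sign = (−1)^{11−3} = +1.
Zolotarev: (3|11) = +1, matching the cycle-count sign.

+1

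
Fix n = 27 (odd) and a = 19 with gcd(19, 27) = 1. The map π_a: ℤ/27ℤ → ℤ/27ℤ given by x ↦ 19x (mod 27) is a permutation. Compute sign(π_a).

Orbit of 1 under x↦19x: [1, 19, 10]… (length divides ord_27(19)).
The orbit structure of x ↦ 19x mod 27: 15 orbits of sizes [3, 3, 3, 3, 3, 3, 1, 1, 1, 1, 1, 1, 1, 1, 1].
Σ(ℓ_i−1) = 27−15 = 12; sign = (−1)^12 = +1.

+1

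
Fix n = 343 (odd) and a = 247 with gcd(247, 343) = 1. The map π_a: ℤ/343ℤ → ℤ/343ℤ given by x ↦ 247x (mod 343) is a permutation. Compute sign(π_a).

+1

Start at x=107: 107 → 18 → 330 → 219 → 242 → 92 → 86 → … (one orbit).
Decompose π into cycles: lengths [147, 147, 21, 21, 3, 3, 1] (7 cycles, including the fixed point 0).
343 − 7 = 336 transpositions; sign(π) = (−1)^336 = +1.
Via Zolotarev, sign(π_{247}) = (247|343) = +1.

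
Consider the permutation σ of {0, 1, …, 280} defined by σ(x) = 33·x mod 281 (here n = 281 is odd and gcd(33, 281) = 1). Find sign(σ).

+1

Trace 172: π^k(172) = [172, 56, 162, 7, 231, 36, 64] for k=0..6.
π_33 has 3 disjoint cycles with lengths [140, 140, 1] on {0,…,280}.
3 cycles on 281: each ℓ→(−1)^(ℓ−1), product (−1)^278 = +1.
The Jacobi symbol (33|281) = +1 (Zolotarev) agrees.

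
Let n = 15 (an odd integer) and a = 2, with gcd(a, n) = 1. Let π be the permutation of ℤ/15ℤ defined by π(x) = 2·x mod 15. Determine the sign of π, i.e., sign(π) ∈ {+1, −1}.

Orbit of 4 under x↦2x: [4, 8, 1, 2]… (length divides ord_15(2)).
Decompose π into cycles: lengths [4, 4, 4, 2, 1] (5 cycles, including the fixed point 0).
With 5 cycles on 15 points, sign = (−1)^{15−5} = +1.
(2|15)_J = +1 (Zolotarev's lemma cross-check).

+1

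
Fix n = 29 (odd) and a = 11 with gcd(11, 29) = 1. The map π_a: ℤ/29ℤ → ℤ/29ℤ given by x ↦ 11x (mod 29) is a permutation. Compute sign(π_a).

Orbit of 20 under x↦11x: [20, 17, 13, 27, 7, 19, 6]… (length divides ord_29(11)).
Cycle lengths of π_11 on ℤ/29ℤ: [28, 1]; 2 cycles in total.
29 − 2 = 27 transpositions; sign(π) = (−1)^27 = -1.
Via Zolotarev, sign(π_{11}) = (11|29) = -1.

-1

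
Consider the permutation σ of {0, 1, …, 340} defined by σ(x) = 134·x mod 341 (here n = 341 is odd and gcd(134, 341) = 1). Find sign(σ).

-1

Start at x=171: 171 → 67 → 112 → 4 → 195 → 214 → 32 → … (one orbit).
Decompose π into cycles: lengths [30, 30, 30, 30, 30, 30, 30, 30, 30, 30, 15, 15, 10, 1] (14 cycles, including the fixed point 0).
14 cycles on 341: each ℓ→(−1)^(ℓ−1), product (−1)^327 = -1.
(134|341)_J = -1 (Zolotarev's lemma cross-check).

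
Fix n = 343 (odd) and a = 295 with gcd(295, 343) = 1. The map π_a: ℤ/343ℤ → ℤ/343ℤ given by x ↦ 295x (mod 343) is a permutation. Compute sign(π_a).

+1

Orbit of 246 under x↦295x: [246, 197, 148, 99, 50, 1, 295]… (length divides ord_343(295)).
Cycle lengths of π_295 on ℤ/343ℤ: [7, 7, 7, 7, 7, 7, 7, 7, 7, 7, 7, 7, 7, 7, 7, 7, 7, 7, 7, 7, 7, 7, 7, 7, 7, 7, 7, 7, 7, 7, 7, 7, 7, 7, 7, 7, 7, 7, 7, 7, 7, 7, 1, 1, 1, 1, 1, 1, 1, 1, 1, 1, 1, 1, 1, 1, 1, 1, 1, 1, 1, 1, 1, 1, 1, 1, 1, 1, 1, 1, 1, 1, 1, 1, 1, 1, 1, 1, 1, 1, 1, 1, 1, 1, 1, 1, 1, 1, 1, 1, 1]; 91 cycles in total.
sign(π) = (−1)^{n − #cycles} = (−1)^{343−91} = (−1)^252 = +1.
Zolotarev: (295|343) = +1, matching the cycle-count sign.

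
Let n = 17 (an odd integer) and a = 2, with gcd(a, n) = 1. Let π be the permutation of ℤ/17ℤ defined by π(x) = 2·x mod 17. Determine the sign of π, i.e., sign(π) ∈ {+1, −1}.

Start at x=16: 16 → 15 → 13 → 9 → 1 → 2 → 4 → … (one orbit).
Cycle type of π: 8×2 + 1; total 3 cycles.
n − c = 17 − 3 = 14; sign = (−1)^14 = +1.

+1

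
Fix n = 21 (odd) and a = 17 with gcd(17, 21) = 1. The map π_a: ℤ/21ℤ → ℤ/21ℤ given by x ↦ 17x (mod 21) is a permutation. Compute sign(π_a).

Orbit of 5 under x↦17x: [5, 1, 17, 16, 20, 4]… (length divides ord_21(17)).
Decompose π into cycles: lengths [6, 6, 6, 2, 1] (5 cycles, including the fixed point 0).
21 − 5 = 16 transpositions; sign(π) = (−1)^16 = +1.
Zolotarev: (17|21) = +1, matching the cycle-count sign.

+1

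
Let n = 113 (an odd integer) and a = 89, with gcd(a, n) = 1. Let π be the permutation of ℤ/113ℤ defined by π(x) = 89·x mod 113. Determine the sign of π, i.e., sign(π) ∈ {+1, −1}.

Trace 100: π^k(100) = [100, 86, 83, 42, 9, 10, 99] for k=0..6.
Cycle type of π: 112 + 1; total 2 cycles.
With 2 cycles on 113 points, sign = (−1)^{113−2} = -1.

-1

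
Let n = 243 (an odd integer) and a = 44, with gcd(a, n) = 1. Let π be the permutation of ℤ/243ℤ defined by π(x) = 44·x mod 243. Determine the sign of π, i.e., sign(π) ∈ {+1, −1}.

Orbit of 37 under x↦44x: [37, 170, 190, 98, 181, 188, 10]… (length divides ord_243(44)).
Decompose π into cycles: lengths [54, 54, 54, 18, 18, 18, 6, 6, 6, 2, 2, 2, 2, 1] (14 cycles, including the fixed point 0).
With 14 cycles on 243 points, sign = (−1)^{243−14} = -1.

-1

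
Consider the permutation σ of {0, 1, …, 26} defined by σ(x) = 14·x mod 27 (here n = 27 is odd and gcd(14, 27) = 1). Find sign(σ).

-1

Orbit of 8 under x↦14x: [8, 4, 2, 1, 14, 7, 17]… (length divides ord_27(14)).
Decompose π into cycles: lengths [18, 6, 2, 1] (4 cycles, including the fixed point 0).
With 4 cycles on 27 points, sign = (−1)^{27−4} = -1.
(14|27)_J = -1 (Zolotarev's lemma cross-check).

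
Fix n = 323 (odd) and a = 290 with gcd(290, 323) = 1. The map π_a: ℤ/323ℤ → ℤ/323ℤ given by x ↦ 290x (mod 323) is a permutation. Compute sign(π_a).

+1

Trace 188: π^k(188) = [188, 256, 273, 35, 137, 1, 290] for k=0..6.
51 cycles of lengths [9, 9, 9, 9, 9, 9, 9, 9, 9, 9, 9, 9, 9, 9, 9, 9, 9, 9, 9, 9, 9, 9, 9, 9, 9, 9, 9, 9, 9, 9, 9, 9, 9, 9, 1, 1, 1, 1, 1, 1, 1, 1, 1, 1, 1, 1, 1, 1, 1, 1, 1].
With 51 cycles on 323 points, sign = (−1)^{323−51} = +1.
Check: (290/323) = +1 by Zolotarev.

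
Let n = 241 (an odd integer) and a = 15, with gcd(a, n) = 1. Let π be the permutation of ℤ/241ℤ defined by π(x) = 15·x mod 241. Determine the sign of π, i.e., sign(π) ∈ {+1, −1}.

Trace 1: π^k(1) = [1, 15, 225] for k=0..2.
Cycle lengths of π_15 on ℤ/241ℤ: [3, 3, 3, 3, 3, 3, 3, 3, 3, 3, 3, 3, 3, 3, 3, 3, 3, 3, 3, 3, 3, 3, 3, 3, 3, 3, 3, 3, 3, 3, 3, 3, 3, 3, 3, 3, 3, 3, 3, 3, 3, 3, 3, 3, 3, 3, 3, 3, 3, 3, 3, 3, 3, 3, 3, 3, 3, 3, 3, 3, 3, 3, 3, 3, 3, 3, 3, 3, 3, 3, 3, 3, 3, 3, 3, 3, 3, 3, 3, 3, 1]; 81 cycles in total.
n − c = 241 − 81 = 160; sign = (−1)^160 = +1.
(15|241)_J = +1 (Zolotarev's lemma cross-check).

+1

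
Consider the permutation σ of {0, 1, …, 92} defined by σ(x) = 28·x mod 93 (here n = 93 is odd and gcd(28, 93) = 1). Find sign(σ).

+1

Orbit of 49 under x↦28x: [49, 70, 7, 10, 1, 28, 40]… (length divides ord_93(28)).
9 cycles of lengths [15, 15, 15, 15, 15, 15, 1, 1, 1].
With 9 cycles on 93 points, sign = (−1)^{93−9} = +1.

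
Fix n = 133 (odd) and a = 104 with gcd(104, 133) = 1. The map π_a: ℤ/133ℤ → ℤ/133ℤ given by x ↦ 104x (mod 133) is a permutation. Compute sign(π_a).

-1

Orbit of 64 under x↦104x: [64, 6, 92, 125, 99, 55, 1]… (length divides ord_133(104)).
Cycle type of π: 18×6 + 9×2 + 2×3 + 1; total 12 cycles.
12 cycles on 133: each ℓ→(−1)^(ℓ−1), product (−1)^121 = -1.
(104|133)_J = -1 (Zolotarev's lemma cross-check).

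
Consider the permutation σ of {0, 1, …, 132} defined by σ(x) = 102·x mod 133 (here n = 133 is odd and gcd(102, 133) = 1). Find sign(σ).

+1

Trace 102: π^k(102) = [102, 30, 1] for k=0..2.
45 cycles of lengths [3, 3, 3, 3, 3, 3, 3, 3, 3, 3, 3, 3, 3, 3, 3, 3, 3, 3, 3, 3, 3, 3, 3, 3, 3, 3, 3, 3, 3, 3, 3, 3, 3, 3, 3, 3, 3, 3, 3, 3, 3, 3, 3, 3, 1].
Σ(ℓ_i−1) = 133−45 = 88; sign = (−1)^88 = +1.
Zolotarev: (102|133) = +1, matching the cycle-count sign.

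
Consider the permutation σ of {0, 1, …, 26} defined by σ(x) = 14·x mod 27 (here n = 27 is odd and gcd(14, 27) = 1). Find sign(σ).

Start at x=2: 2 → 1 → 14 → 7 → 17 → 22 → 11 → … (one orbit).
π_14 has 4 disjoint cycles with lengths [18, 6, 2, 1] on {0,…,26}.
n − c = 27 − 4 = 23; sign = (−1)^23 = -1.
(14|27)_J = -1 (Zolotarev's lemma cross-check).

-1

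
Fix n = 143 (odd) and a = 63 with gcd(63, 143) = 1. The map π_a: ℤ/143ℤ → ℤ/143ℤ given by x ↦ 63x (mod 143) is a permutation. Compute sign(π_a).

Orbit of 112 under x↦63x: [112, 49, 84, 1, 63, 108, 83]… (length divides ord_143(63)).
The orbit structure of x ↦ 63x mod 143: 5 orbits of sizes [60, 60, 12, 10, 1].
5 cycles on 143: each ℓ→(−1)^(ℓ−1), product (−1)^138 = +1.

+1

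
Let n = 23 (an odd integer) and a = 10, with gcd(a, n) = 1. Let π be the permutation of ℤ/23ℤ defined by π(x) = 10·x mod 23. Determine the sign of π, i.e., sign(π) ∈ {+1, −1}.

-1

Orbit of 19 under x↦10x: [19, 6, 14, 2, 20, 16, 22]… (length divides ord_23(10)).
Cycle lengths of π_10 on ℤ/23ℤ: [22, 1]; 2 cycles in total.
With 2 cycles on 23 points, sign = (−1)^{23−2} = -1.
The Jacobi symbol (10|23) = -1 (Zolotarev) agrees.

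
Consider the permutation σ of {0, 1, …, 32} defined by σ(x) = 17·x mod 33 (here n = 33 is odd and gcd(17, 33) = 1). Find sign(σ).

Orbit of 2 under x↦17x: [2, 1, 17, 25, 29, 31, 32]… (length divides ord_33(17)).
The orbit structure of x ↦ 17x mod 33: 5 orbits of sizes [10, 10, 10, 2, 1].
5 cycles on 33: each ℓ→(−1)^(ℓ−1), product (−1)^28 = +1.
Via Zolotarev, sign(π_{17}) = (17|33) = +1.

+1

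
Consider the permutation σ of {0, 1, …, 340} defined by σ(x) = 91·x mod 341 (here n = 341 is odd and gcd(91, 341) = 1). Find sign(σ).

Orbit of 309 under x↦91x: [309, 157, 306, 225, 15, 1, 91]… (length divides ord_341(91)).
The orbit structure of x ↦ 91x mod 341: 36 orbits of sizes [10, 10, 10, 10, 10, 10, 10, 10, 10, 10, 10, 10, 10, 10, 10, 10, 10, 10, 10, 10, 10, 10, 10, 10, 10, 10, 10, 10, 10, 10, 10, 10, 10, 5, 5, 1].
n − c = 341 − 36 = 305; sign = (−1)^305 = -1.

-1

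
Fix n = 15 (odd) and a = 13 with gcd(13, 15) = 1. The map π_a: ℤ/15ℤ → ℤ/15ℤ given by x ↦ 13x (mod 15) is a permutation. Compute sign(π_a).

-1

Trace 7: π^k(7) = [7, 1, 13, 4] for k=0..3.
Decompose π into cycles: lengths [4, 4, 4, 1, 1, 1] (6 cycles, including the fixed point 0).
Σ(ℓ_i−1) = 15−6 = 9; sign = (−1)^9 = -1.
Zolotarev: (13|15) = -1, matching the cycle-count sign.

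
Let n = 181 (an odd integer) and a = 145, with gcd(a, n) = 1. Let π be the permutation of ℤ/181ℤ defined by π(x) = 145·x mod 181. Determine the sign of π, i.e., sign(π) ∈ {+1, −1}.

Trace 114: π^k(114) = [114, 59, 48, 82, 125, 25, 5] for k=0..6.
The orbit structure of x ↦ 145x mod 181: 13 orbits of sizes [15, 15, 15, 15, 15, 15, 15, 15, 15, 15, 15, 15, 1].
With 13 cycles on 181 points, sign = (−1)^{181−13} = +1.
Zolotarev: (145|181) = +1, matching the cycle-count sign.

+1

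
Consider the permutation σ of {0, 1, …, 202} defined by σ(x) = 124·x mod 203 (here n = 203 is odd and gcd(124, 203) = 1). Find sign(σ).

+1

Trace 198: π^k(198) = [198, 192, 57, 166, 81, 97, 51] for k=0..6.
5 cycles of lengths [84, 84, 28, 6, 1].
Σ(ℓ_i−1) = 203−5 = 198; sign = (−1)^198 = +1.
(124|203)_J = +1 (Zolotarev's lemma cross-check).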